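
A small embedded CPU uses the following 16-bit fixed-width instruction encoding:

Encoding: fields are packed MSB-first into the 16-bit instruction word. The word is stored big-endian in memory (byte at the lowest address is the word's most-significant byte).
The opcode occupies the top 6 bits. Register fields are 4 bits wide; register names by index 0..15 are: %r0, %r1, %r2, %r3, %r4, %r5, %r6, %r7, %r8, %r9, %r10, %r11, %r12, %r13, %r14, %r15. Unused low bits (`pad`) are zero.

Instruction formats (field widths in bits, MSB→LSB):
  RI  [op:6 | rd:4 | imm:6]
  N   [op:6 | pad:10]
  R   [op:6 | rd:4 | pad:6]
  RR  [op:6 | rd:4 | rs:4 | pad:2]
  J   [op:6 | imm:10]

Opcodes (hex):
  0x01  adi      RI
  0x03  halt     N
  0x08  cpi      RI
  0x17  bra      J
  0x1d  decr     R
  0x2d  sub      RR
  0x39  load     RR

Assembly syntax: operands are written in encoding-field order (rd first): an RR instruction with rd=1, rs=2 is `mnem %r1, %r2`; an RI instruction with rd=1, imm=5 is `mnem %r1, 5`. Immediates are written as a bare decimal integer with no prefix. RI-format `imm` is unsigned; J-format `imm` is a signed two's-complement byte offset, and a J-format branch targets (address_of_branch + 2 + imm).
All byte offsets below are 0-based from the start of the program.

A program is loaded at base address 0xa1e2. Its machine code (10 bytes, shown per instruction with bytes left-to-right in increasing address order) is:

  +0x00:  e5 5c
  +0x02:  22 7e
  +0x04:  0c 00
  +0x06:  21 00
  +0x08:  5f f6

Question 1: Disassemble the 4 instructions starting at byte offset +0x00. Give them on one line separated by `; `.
load %r5, %r7; cpi %r9, 62; halt; cpi %r4, 0

+0x00: e5 5c ⇒ word 0xe55c (big)
  opcode bits[15:10]=0x39: load/RR
  rd: (w>>6)&0xf=0x5 → %r5
  rs: (w>>2)&0xf=0x7 → %r7
+0x02: 22 7e ⇒ word 0x227e (big)
  opcode bits[15:10]=0x8: cpi/RI
  rd: (w>>6)&0xf=0x9 → %r9
  imm: (w>>0)&0x3f=0x3e → 62
+0x04: 0c 00 ⇒ word 0x0c00 (big)
  opcode bits[15:10]=0x3: halt/N
+0x06: 21 00 ⇒ word 0x2100 (big)
  opcode bits[15:10]=0x8: cpi/RI
  rd: (w>>6)&0xf=0x4 → %r4
  imm: (w>>0)&0x3f=0x0 → 0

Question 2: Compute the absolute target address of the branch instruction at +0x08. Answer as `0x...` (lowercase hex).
@+08  big-endian(5f f6) = 0x5ff6
  top 6b → 0x17 → bra [J]
  imm: (w>>0)&0x3ff=0x3f6 (s10→-10) → -10
  target = base 0xa1e2 + off 0x08 + 2 + imm -10 = 0xa1e2

0xa1e2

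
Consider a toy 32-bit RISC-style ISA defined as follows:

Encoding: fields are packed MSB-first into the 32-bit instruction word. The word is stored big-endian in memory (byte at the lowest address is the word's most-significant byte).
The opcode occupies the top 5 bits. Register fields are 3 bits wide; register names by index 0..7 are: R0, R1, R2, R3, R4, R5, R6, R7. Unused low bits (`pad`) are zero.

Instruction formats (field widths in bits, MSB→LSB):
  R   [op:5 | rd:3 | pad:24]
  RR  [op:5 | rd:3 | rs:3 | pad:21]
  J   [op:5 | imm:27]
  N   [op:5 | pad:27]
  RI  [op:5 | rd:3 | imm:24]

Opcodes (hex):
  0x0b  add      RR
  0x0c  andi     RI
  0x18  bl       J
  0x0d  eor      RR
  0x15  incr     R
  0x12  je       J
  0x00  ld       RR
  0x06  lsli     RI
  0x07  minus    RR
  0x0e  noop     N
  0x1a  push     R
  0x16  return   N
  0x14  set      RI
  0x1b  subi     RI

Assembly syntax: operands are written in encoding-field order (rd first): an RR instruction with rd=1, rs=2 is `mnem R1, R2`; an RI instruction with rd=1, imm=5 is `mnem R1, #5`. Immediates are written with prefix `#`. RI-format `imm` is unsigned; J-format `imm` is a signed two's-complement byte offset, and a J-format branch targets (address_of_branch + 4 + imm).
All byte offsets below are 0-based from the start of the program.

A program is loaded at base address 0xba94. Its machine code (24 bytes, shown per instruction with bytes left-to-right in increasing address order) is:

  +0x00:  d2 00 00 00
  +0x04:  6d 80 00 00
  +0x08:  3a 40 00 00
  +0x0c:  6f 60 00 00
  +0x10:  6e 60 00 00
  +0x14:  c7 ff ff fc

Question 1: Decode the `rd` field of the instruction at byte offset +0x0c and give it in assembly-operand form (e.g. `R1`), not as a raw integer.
R7

[0c] 6f 60 00 00 → 0x6f600000
  op=0x6f600000>>27=0xd ⇒ eor (RR)
  [26:24] rd=7 = R7
  [23:21] rs=3 = R3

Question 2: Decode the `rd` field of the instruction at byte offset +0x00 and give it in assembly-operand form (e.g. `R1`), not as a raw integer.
[00] d2 00 00 00 → 0xd2000000
  op=0xd2000000>>27=0x1a ⇒ push (R)
  [26:24] rd=2 = R2

R2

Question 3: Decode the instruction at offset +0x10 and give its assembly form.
eor R6, R3

off 0x10: read 6e 60 00 00 as big → 0x6e600000
  top 5b → 0xd → eor [RR]
  rd: (w>>24)&0x7=0x6 → R6
  rs: (w>>21)&0x7=0x3 → R3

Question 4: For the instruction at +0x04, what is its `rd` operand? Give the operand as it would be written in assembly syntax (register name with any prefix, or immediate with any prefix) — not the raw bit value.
R5

@+04  big-endian(6d 80 00 00) = 0x6d800000
  top 5b → 0xd → eor [RR]
  rd@[26:24]=0x5 ⇒ R5
  rs@[23:21]=0x4 ⇒ R4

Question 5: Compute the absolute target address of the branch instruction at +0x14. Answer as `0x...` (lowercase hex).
0xbaa8

+0x14: c7 ff ff fc ⇒ word 0xc7fffffc (big)
  top 5b → 0x18 → bl [J]
  imm@[26:0]=0x7fffffc (s27→-4) ⇒ #-4
  target = base 0xba94 + off 0x14 + 4 + imm -4 = 0xbaa8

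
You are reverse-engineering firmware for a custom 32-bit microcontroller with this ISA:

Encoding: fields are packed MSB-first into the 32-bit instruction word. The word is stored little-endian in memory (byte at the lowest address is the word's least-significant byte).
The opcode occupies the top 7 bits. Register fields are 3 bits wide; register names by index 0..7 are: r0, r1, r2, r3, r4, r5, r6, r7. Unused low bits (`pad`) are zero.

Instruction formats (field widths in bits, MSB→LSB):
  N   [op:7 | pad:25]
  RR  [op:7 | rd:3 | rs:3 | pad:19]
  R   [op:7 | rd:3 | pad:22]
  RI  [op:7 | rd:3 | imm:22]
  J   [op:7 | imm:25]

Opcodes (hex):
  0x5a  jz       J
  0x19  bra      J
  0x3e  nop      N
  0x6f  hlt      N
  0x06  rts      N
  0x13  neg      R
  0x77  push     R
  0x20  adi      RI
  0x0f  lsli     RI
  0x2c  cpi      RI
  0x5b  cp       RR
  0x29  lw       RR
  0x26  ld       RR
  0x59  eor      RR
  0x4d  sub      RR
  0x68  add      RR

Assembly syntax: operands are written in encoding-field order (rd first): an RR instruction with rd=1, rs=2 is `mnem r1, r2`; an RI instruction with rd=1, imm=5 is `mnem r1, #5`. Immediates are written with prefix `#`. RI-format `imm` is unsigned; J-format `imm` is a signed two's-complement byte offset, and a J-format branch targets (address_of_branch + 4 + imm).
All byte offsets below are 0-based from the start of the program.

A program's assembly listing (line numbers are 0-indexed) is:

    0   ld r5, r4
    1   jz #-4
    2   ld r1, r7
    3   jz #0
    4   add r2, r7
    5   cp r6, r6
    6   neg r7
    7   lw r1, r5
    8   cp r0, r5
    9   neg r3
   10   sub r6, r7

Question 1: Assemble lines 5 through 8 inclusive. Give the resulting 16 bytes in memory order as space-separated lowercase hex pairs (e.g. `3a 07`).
00 00 b0 b7 00 00 c0 27 00 00 68 52 00 00 28 b6

L5: cp op=0x5b:7|rd=6:3|rs=6:3|pad=0:19 ⇒ 0xb7b00000 ⇒ little 00 00 b0 b7
L6: neg op=0x13:7|rd=7:3|pad=0:22 ⇒ 0x27c00000 ⇒ little 00 00 c0 27
L7: lw op=0x29:7|rd=1:3|rs=5:3|pad=0:19 ⇒ 0x52680000 ⇒ little 00 00 68 52
L8: cp op=0x5b:7|rd=0:3|rs=5:3|pad=0:19 ⇒ 0xb6280000 ⇒ little 00 00 28 b6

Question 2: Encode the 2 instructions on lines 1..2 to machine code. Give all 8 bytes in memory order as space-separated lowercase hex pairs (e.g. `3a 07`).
fc ff ff b5 00 00 78 4c

1. jz fields op=0x5a:7|imm=-4:25 → word b5fffffch → fc ff ff b5
2. ld fields op=0x26:7|rd=1:3|rs=7:3|pad=0:19 → word 4c780000h → 00 00 78 4c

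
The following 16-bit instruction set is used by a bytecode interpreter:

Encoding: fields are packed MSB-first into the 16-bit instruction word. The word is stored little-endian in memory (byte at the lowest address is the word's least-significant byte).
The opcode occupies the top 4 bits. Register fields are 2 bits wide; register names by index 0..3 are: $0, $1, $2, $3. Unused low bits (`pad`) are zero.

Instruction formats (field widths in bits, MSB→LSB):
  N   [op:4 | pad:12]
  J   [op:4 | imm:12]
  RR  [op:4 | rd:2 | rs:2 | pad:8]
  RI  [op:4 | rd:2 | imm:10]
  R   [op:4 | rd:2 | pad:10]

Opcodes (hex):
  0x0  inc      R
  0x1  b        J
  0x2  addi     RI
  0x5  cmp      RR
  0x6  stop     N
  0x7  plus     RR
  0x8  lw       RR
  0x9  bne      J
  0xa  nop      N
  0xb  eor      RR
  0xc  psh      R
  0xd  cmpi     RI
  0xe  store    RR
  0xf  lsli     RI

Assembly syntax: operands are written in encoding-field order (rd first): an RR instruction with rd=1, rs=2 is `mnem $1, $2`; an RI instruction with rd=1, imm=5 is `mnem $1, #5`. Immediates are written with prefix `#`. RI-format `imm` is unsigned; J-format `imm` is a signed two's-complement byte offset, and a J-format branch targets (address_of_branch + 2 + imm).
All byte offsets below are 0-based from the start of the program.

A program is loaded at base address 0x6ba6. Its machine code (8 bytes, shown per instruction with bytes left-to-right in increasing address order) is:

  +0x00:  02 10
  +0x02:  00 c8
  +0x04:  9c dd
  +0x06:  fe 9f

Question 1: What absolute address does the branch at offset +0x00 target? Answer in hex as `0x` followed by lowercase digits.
@+00  little-endian(02 10) = 0x1002
  op=0x1002>>12=0x1 ⇒ b (J)
  [11:0] imm=2 = #2
  target = base 0x6ba6 + off 0x00 + 2 + imm 2 = 0x6baa

0x6baa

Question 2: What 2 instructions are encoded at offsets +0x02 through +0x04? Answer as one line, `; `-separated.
psh $2; cmpi $3, #412

@+02  little-endian(00 c8) = 0xc800
  opcode bits[15:12]=0xc: psh/R
  rd@[11:10]=0x2 ⇒ $2
@+04  little-endian(9c dd) = 0xdd9c
  opcode bits[15:12]=0xd: cmpi/RI
  rd@[11:10]=0x3 ⇒ $3
  imm@[9:0]=0x19c ⇒ #412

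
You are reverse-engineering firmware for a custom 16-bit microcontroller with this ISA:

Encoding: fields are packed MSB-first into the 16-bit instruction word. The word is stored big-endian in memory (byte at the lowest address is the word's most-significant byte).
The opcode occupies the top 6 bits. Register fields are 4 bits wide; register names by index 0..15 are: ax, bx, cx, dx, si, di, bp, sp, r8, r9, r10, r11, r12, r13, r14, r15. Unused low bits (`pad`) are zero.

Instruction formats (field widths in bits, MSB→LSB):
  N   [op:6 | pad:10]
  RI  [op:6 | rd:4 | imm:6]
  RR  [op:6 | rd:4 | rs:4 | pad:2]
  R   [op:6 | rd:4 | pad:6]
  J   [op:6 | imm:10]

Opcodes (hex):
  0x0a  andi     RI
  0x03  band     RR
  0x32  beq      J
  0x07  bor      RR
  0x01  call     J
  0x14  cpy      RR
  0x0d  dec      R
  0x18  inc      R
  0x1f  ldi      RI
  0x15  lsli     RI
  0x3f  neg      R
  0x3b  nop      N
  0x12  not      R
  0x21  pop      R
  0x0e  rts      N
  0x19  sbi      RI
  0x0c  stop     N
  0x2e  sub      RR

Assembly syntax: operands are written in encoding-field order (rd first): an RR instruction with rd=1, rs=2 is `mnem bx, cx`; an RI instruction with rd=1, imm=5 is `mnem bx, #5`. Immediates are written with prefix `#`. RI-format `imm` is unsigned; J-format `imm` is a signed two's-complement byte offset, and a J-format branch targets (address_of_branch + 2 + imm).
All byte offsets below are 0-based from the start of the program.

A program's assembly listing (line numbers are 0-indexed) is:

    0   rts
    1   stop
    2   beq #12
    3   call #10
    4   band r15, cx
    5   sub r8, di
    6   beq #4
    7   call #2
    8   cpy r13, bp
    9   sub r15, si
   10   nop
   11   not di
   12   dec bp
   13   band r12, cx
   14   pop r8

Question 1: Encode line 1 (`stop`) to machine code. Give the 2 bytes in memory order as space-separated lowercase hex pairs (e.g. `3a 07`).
L1: stop op=0xc:6|pad=0:10 ⇒ 0x3000 ⇒ big 30 00

30 00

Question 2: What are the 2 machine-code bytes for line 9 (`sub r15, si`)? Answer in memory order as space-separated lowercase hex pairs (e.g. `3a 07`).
L9: sub op=0x2e:6|rd=15:4|rs=4:4|pad=0:2 ⇒ 0xbbd0 ⇒ big bb d0

bb d0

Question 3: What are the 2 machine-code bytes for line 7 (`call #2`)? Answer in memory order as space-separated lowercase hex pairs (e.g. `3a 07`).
04 02

line 7 (call): pack op=0x1:6|imm=2:10 = 0x0402; big→ 04 02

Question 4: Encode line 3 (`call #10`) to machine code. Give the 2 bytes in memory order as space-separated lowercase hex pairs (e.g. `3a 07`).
04 0a

L3: call op=0x1:6|imm=10:10 ⇒ 0x040a ⇒ big 04 0a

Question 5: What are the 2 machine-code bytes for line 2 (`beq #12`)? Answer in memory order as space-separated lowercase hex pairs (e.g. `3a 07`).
c8 0c

2. beq fields op=0x32:6|imm=12:10 → word c80ch → c8 0c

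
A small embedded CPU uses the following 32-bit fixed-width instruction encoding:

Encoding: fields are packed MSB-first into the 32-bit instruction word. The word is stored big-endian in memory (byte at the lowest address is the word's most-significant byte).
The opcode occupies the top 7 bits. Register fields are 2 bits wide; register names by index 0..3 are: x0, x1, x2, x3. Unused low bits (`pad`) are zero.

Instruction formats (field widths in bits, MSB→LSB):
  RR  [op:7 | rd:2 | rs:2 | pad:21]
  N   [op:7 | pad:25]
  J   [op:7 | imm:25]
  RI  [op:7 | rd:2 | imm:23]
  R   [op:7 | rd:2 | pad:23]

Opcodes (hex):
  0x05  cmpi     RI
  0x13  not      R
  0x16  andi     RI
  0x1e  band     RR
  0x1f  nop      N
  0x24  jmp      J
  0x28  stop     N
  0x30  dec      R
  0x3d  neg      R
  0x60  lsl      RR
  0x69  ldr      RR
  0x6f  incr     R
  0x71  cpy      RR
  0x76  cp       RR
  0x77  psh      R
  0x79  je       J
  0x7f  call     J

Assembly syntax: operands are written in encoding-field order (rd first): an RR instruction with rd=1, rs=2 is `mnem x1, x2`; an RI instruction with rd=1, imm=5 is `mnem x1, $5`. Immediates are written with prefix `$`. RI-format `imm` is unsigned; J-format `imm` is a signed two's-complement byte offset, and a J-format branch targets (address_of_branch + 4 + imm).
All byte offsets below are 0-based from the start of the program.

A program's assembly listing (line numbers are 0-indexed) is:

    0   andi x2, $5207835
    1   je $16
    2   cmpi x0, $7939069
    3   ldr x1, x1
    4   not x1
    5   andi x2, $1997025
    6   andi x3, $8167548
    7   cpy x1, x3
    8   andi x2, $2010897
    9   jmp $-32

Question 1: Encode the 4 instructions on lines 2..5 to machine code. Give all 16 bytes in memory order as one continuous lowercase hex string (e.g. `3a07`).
line 2 (cmpi): pack op=0x5:7|rd=0:2|imm=7939069:23 = 0x0a7923fd; big→ 0a 79 23 fd
line 3 (ldr): pack op=0x69:7|rd=1:2|rs=1:2|pad=0:21 = 0xd2a00000; big→ d2 a0 00 00
line 4 (not): pack op=0x13:7|rd=1:2|pad=0:23 = 0x26800000; big→ 26 80 00 00
line 5 (andi): pack op=0x16:7|rd=2:2|imm=1997025:23 = 0x2d1e78e1; big→ 2d 1e 78 e1

0a7923fdd2a00000268000002d1e78e1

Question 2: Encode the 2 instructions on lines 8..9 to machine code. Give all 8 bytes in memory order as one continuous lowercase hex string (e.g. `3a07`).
2d1eaf1149ffffe0

line 8 (andi): pack op=0x16:7|rd=2:2|imm=2010897:23 = 0x2d1eaf11; big→ 2d 1e af 11
line 9 (jmp): pack op=0x24:7|imm=-32:25 = 0x49ffffe0; big→ 49 ff ff e0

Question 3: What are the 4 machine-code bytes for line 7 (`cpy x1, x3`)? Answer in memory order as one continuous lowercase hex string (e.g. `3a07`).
e2e00000

line 7 (cpy): pack op=0x71:7|rd=1:2|rs=3:2|pad=0:21 = 0xe2e00000; big→ e2 e0 00 00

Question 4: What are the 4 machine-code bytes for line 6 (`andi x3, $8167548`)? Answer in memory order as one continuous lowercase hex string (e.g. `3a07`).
2dfca07c

L6: andi op=0x16:7|rd=3:2|imm=8167548:23 ⇒ 0x2dfca07c ⇒ big 2d fc a0 7c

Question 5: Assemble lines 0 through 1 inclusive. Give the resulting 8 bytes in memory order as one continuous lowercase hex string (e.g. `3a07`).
2d4f771bf2000010

line 0 (andi): pack op=0x16:7|rd=2:2|imm=5207835:23 = 0x2d4f771b; big→ 2d 4f 77 1b
line 1 (je): pack op=0x79:7|imm=16:25 = 0xf2000010; big→ f2 00 00 10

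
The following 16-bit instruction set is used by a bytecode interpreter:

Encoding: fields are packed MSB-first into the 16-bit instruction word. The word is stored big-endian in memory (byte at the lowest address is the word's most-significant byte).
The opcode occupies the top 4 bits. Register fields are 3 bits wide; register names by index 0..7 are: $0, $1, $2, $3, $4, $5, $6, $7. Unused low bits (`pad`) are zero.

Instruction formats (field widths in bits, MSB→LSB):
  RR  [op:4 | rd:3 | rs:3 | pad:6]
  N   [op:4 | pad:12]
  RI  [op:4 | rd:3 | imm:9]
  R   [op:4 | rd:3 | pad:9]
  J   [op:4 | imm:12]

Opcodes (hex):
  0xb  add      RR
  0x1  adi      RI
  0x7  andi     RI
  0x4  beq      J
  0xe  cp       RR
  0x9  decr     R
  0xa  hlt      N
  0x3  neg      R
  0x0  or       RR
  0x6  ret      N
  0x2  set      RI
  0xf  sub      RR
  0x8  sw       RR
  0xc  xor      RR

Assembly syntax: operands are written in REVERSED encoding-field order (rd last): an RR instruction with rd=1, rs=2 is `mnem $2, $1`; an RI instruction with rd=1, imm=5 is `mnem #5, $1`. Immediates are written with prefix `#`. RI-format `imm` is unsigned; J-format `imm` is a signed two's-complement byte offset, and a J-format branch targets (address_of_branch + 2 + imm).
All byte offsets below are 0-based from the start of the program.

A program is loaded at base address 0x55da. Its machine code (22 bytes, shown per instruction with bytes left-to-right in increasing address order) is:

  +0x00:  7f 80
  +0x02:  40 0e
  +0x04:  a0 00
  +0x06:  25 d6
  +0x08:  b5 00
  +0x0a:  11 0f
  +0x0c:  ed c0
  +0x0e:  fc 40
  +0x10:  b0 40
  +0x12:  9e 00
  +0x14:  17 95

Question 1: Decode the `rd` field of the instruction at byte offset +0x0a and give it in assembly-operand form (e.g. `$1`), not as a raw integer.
$0

[0a] 11 0f → 0x110f
  op=0x110f>>12=0x1 ⇒ adi (RI)
  rd: (w>>9)&0x7=0x0 → $0
  imm: (w>>0)&0x1ff=0x10f → #271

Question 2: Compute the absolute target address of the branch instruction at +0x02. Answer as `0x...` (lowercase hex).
+0x02: 40 0e ⇒ word 0x400e (big)
  opcode bits[15:12]=0x4: beq/J
  imm@[11:0]=0xe ⇒ #14
  target = base 0x55da + off 0x02 + 2 + imm 14 = 0x55ec

0x55ec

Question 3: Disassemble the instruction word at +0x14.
adi #405, $3

+0x14: 17 95 ⇒ word 0x1795 (big)
  op=0x1795>>12=0x1 ⇒ adi (RI)
  [11:9] rd=3 = $3
  [8:0] imm=405 = #405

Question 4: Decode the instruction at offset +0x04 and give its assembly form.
hlt

@+04  big-endian(a0 00) = 0xa000
  opcode bits[15:12]=0xa: hlt/N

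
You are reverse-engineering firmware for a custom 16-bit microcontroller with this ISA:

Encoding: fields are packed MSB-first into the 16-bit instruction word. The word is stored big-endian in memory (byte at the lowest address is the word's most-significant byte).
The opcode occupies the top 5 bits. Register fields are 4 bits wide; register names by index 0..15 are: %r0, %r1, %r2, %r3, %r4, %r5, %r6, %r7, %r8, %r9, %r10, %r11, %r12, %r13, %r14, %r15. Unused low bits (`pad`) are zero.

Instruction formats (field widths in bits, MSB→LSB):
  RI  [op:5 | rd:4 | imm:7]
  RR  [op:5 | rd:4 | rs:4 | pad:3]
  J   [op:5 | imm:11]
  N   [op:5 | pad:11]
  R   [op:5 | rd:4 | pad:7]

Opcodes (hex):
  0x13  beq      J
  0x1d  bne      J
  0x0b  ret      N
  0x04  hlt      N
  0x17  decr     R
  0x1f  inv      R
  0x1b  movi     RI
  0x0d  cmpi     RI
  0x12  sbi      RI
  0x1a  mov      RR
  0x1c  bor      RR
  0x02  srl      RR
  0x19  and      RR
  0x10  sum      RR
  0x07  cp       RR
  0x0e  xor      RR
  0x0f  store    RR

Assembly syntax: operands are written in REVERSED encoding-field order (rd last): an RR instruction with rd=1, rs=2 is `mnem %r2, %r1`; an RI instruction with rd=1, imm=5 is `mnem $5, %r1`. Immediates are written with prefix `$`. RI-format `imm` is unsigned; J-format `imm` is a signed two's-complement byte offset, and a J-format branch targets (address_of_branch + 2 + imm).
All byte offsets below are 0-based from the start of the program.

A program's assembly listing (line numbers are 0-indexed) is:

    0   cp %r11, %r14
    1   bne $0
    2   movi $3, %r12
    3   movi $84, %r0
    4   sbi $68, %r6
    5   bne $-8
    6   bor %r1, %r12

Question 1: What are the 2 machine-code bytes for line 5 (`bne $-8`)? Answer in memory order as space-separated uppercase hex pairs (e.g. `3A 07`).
EF F8

L5: bne op=0x1d:5|imm=-8:11 ⇒ 0xeff8 ⇒ big ef f8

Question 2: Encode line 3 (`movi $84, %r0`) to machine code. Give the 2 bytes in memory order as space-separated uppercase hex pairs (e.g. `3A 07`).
3. movi fields op=0x1b:5|rd=0:4|imm=84:7 → word d854h → d8 54

D8 54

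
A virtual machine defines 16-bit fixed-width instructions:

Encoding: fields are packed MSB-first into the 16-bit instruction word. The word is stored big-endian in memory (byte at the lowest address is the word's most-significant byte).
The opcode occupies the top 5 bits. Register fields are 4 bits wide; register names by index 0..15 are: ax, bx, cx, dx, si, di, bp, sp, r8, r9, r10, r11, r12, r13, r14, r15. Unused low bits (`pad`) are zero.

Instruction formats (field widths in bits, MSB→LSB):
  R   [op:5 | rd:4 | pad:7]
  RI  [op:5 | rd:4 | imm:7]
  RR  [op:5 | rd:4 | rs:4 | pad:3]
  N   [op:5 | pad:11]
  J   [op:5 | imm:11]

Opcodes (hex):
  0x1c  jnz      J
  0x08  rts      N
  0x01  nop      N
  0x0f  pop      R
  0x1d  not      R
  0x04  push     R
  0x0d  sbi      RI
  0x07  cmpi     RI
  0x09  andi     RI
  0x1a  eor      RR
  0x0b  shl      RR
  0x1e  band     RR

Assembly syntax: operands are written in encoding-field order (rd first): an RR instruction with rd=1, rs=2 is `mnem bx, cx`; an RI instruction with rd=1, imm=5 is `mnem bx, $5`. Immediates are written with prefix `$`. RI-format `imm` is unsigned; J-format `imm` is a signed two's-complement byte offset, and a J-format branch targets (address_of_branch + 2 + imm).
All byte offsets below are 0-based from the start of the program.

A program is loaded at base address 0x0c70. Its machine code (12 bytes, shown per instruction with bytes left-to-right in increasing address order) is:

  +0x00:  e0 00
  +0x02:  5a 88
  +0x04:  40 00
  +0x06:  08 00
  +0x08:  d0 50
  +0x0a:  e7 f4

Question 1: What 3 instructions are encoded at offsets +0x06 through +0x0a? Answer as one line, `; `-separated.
[06] 08 00 → 0x0800
  op=0x0800>>11=0x1 ⇒ nop (N)
[08] d0 50 → 0xd050
  op=0xd050>>11=0x1a ⇒ eor (RR)
  rd: (w>>7)&0xf=0x0 → ax
  rs: (w>>3)&0xf=0xa → r10
[0a] e7 f4 → 0xe7f4
  op=0xe7f4>>11=0x1c ⇒ jnz (J)
  imm: (w>>0)&0x7ff=0x7f4 (s11→-12) → $-12

nop; eor ax, r10; jnz $-12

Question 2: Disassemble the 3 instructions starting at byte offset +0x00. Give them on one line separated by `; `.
off 0x00: read e0 00 as big → 0xe000
  opcode bits[15:11]=0x1c: jnz/J
  [10:0] imm=0 = $0
off 0x02: read 5a 88 as big → 0x5a88
  opcode bits[15:11]=0xb: shl/RR
  [10:7] rd=5 = di
  [6:3] rs=1 = bx
off 0x04: read 40 00 as big → 0x4000
  opcode bits[15:11]=0x8: rts/N

jnz $0; shl di, bx; rts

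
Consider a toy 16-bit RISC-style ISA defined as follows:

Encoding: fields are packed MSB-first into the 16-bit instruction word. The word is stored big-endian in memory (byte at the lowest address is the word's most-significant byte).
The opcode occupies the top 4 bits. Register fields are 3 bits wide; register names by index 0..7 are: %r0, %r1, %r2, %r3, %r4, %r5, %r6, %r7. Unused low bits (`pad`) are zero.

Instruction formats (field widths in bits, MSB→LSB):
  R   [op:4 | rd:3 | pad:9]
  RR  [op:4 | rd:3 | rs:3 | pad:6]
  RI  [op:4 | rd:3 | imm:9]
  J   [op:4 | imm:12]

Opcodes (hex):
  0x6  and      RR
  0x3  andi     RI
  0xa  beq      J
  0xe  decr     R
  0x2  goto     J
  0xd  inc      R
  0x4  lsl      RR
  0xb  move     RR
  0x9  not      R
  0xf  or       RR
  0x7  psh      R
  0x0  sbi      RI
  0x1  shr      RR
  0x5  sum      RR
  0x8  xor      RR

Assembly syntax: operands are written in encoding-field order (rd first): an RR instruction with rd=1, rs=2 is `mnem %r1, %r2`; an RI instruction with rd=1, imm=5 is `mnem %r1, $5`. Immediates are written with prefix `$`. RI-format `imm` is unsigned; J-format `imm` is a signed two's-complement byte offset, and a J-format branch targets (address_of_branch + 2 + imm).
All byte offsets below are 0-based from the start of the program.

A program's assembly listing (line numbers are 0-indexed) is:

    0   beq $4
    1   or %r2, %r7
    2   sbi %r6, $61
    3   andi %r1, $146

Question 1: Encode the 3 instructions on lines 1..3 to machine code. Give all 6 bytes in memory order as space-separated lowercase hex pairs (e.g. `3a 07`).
line 1 (or): pack op=0xf:4|rd=2:3|rs=7:3|pad=0:6 = 0xf5c0; big→ f5 c0
line 2 (sbi): pack op=0x0:4|rd=6:3|imm=61:9 = 0x0c3d; big→ 0c 3d
line 3 (andi): pack op=0x3:4|rd=1:3|imm=146:9 = 0x3292; big→ 32 92

f5 c0 0c 3d 32 92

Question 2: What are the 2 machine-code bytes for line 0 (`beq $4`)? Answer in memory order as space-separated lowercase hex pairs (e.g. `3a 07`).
a0 04

0. beq fields op=0xa:4|imm=4:12 → word a004h → a0 04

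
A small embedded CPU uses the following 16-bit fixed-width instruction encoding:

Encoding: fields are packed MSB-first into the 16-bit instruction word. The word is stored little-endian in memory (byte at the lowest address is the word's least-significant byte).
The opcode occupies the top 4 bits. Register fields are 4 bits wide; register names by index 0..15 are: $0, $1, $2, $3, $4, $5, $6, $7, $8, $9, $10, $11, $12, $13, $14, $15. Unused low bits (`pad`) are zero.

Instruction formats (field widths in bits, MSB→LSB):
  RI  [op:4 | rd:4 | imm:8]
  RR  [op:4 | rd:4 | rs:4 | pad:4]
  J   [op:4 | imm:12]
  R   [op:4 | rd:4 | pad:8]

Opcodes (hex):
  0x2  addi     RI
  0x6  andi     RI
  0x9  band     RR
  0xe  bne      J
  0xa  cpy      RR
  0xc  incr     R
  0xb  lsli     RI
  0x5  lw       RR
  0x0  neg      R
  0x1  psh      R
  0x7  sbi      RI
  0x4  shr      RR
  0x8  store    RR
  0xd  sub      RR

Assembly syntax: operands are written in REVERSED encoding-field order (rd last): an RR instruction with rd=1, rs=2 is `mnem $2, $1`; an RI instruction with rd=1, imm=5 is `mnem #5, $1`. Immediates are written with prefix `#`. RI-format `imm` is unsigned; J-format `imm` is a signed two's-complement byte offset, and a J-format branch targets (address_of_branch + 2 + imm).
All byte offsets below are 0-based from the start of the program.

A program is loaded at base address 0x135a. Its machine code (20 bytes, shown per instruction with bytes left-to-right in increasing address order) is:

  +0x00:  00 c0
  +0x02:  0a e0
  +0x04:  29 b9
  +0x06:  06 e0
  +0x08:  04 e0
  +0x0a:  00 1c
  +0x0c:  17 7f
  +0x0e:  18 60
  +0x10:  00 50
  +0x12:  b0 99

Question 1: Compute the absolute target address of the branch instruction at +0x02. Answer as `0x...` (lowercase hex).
0x1368

off 0x02: read 0a e0 as little → 0xe00a
  opcode bits[15:12]=0xe: bne/J
  imm@[11:0]=0xa ⇒ #10
  target = base 0x135a + off 0x02 + 2 + imm 10 = 0x1368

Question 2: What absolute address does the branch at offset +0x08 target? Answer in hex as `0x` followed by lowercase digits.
0x1368

[08] 04 e0 → 0xe004
  op=0xe004>>12=0xe ⇒ bne (J)
  [11:0] imm=4 = #4
  target = base 0x135a + off 0x08 + 2 + imm 4 = 0x1368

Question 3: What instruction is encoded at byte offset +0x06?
+0x06: 06 e0 ⇒ word 0xe006 (little)
  opcode bits[15:12]=0xe: bne/J
  [11:0] imm=6 = #6

bne #6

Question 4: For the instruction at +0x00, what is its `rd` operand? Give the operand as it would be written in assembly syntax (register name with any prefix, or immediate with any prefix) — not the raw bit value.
+0x00: 00 c0 ⇒ word 0xc000 (little)
  opcode bits[15:12]=0xc: incr/R
  rd: (w>>8)&0xf=0x0 → $0

$0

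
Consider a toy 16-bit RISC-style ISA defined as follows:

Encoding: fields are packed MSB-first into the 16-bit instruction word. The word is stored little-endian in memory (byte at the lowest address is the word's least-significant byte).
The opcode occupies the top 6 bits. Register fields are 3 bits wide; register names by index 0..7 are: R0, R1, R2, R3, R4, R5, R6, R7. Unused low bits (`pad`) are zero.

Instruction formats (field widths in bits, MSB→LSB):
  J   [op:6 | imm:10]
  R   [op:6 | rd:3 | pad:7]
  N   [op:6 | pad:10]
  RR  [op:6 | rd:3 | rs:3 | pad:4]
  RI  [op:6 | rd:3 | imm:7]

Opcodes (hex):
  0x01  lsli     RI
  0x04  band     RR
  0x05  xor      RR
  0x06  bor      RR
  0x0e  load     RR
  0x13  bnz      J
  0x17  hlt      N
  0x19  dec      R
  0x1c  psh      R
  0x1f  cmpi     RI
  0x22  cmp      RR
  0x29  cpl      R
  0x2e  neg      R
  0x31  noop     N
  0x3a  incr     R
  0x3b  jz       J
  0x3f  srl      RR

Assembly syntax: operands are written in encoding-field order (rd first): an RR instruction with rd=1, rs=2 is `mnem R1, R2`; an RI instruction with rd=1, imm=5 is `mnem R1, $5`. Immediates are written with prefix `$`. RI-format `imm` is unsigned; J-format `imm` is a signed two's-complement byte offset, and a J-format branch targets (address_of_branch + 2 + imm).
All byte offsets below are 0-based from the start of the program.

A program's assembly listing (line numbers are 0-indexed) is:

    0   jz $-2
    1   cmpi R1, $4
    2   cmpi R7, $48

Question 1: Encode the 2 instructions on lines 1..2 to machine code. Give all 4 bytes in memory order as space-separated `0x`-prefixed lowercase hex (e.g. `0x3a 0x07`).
line 1 (cmpi): pack op=0x1f:6|rd=1:3|imm=4:7 = 0x7c84; little→ 84 7c
line 2 (cmpi): pack op=0x1f:6|rd=7:3|imm=48:7 = 0x7fb0; little→ b0 7f

0x84 0x7c 0xb0 0x7f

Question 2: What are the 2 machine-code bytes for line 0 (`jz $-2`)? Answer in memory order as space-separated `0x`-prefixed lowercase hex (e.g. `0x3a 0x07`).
0xfe 0xef

line 0 (jz): pack op=0x3b:6|imm=-2:10 = 0xeffe; little→ fe ef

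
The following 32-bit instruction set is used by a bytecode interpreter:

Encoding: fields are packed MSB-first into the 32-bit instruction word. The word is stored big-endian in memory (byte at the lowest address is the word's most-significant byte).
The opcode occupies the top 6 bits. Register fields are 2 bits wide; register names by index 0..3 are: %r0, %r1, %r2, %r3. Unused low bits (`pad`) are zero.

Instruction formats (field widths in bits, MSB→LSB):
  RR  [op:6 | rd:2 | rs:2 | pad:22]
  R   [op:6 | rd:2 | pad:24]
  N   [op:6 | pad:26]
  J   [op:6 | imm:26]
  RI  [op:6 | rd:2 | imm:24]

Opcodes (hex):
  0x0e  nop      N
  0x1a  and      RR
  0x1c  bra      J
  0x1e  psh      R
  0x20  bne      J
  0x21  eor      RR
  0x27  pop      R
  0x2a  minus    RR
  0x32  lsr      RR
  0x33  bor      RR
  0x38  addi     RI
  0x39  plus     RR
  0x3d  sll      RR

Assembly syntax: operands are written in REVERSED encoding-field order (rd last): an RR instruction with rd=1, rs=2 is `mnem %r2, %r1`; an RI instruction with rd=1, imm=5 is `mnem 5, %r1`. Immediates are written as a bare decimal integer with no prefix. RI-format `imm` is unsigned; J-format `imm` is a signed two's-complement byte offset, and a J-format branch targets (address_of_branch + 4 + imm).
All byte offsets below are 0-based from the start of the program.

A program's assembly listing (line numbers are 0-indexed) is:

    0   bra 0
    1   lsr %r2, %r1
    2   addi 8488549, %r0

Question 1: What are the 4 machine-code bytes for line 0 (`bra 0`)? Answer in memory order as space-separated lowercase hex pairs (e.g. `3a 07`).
L0: bra op=0x1c:6|imm=0:26 ⇒ 0x70000000 ⇒ big 70 00 00 00

70 00 00 00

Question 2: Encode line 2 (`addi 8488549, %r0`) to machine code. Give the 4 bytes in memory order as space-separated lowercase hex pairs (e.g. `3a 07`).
line 2 (addi): pack op=0x38:6|rd=0:2|imm=8488549:24 = 0xe0818665; big→ e0 81 86 65

e0 81 86 65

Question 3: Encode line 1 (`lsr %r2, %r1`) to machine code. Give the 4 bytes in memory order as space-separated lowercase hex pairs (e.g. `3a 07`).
c9 80 00 00

1. lsr fields op=0x32:6|rd=1:2|rs=2:2|pad=0:22 → word c9800000h → c9 80 00 00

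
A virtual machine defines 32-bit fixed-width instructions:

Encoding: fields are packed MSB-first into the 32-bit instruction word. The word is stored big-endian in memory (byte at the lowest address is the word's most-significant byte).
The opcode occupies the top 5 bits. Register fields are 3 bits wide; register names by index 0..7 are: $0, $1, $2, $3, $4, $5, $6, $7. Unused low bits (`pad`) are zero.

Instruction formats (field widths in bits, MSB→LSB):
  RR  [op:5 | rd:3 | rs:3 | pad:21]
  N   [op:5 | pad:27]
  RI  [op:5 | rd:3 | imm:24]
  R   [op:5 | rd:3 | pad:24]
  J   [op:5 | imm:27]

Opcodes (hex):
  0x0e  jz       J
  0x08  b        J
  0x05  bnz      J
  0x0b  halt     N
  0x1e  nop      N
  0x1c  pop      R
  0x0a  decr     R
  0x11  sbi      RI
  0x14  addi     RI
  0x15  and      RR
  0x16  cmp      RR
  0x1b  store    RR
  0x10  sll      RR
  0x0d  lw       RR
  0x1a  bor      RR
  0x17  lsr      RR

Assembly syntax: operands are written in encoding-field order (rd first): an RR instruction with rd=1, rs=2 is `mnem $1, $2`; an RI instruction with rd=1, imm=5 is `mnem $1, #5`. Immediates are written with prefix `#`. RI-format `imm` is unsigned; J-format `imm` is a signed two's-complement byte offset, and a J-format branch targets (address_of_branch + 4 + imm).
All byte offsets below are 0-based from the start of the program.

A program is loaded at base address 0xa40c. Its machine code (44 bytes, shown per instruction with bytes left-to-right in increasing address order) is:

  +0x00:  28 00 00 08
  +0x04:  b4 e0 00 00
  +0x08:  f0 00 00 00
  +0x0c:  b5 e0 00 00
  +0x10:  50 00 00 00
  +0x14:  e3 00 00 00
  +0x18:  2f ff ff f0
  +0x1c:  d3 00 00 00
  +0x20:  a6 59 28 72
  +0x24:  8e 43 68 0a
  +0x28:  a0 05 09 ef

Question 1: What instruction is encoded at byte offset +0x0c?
[0c] b5 e0 00 00 → 0xb5e00000
  top 5b → 0x16 → cmp [RR]
  rd@[26:24]=0x5 ⇒ $5
  rs@[23:21]=0x7 ⇒ $7

cmp $5, $7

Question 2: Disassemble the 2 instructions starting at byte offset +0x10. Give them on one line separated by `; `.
decr $0; pop $3

+0x10: 50 00 00 00 ⇒ word 0x50000000 (big)
  op=0x50000000>>27=0xa ⇒ decr (R)
  rd@[26:24]=0x0 ⇒ $0
+0x14: e3 00 00 00 ⇒ word 0xe3000000 (big)
  op=0xe3000000>>27=0x1c ⇒ pop (R)
  rd@[26:24]=0x3 ⇒ $3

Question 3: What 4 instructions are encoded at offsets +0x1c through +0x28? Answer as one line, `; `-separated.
bor $3, $0; addi $6, #5843058; sbi $6, #4417546; addi $0, #330223

off 0x1c: read d3 00 00 00 as big → 0xd3000000
  op=0xd3000000>>27=0x1a ⇒ bor (RR)
  [26:24] rd=3 = $3
  [23:21] rs=0 = $0
off 0x20: read a6 59 28 72 as big → 0xa6592872
  op=0xa6592872>>27=0x14 ⇒ addi (RI)
  [26:24] rd=6 = $6
  [23:0] imm=5843058 = #5843058
off 0x24: read 8e 43 68 0a as big → 0x8e43680a
  op=0x8e43680a>>27=0x11 ⇒ sbi (RI)
  [26:24] rd=6 = $6
  [23:0] imm=4417546 = #4417546
off 0x28: read a0 05 09 ef as big → 0xa00509ef
  op=0xa00509ef>>27=0x14 ⇒ addi (RI)
  [26:24] rd=0 = $0
  [23:0] imm=330223 = #330223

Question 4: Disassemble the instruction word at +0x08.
nop

off 0x08: read f0 00 00 00 as big → 0xf0000000
  top 5b → 0x1e → nop [N]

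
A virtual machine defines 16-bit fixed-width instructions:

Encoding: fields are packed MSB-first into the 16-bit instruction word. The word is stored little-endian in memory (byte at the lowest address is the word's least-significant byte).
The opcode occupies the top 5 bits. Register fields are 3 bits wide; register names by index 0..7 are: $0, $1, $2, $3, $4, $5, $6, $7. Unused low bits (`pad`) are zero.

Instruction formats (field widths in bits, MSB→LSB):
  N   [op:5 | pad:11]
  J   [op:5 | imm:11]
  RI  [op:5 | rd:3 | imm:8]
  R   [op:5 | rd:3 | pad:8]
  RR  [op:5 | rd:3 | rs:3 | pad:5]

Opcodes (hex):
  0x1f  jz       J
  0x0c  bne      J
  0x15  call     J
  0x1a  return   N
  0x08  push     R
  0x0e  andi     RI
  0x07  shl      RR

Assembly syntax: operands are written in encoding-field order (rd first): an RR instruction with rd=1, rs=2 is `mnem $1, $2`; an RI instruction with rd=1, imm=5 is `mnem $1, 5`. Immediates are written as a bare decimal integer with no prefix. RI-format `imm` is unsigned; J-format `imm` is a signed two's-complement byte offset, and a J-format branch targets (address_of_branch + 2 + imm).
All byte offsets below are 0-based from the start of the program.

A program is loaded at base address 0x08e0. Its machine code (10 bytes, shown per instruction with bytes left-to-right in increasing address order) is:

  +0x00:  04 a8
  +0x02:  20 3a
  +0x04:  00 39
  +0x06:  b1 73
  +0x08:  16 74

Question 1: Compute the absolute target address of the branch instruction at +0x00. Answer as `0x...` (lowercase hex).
0x08e6

off 0x00: read 04 a8 as little → 0xa804
  opcode bits[15:11]=0x15: call/J
  imm@[10:0]=0x4 ⇒ 4
  target = base 0x08e0 + off 0x00 + 2 + imm 4 = 0x08e6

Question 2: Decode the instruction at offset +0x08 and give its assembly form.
+0x08: 16 74 ⇒ word 0x7416 (little)
  top 5b → 0xe → andi [RI]
  rd@[10:8]=0x4 ⇒ $4
  imm@[7:0]=0x16 ⇒ 22

andi $4, 22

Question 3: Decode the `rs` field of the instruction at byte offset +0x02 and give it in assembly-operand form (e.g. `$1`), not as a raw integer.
[02] 20 3a → 0x3a20
  opcode bits[15:11]=0x7: shl/RR
  [10:8] rd=2 = $2
  [7:5] rs=1 = $1

$1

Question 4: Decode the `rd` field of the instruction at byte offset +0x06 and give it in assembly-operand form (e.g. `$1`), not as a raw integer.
$3

[06] b1 73 → 0x73b1
  op=0x73b1>>11=0xe ⇒ andi (RI)
  rd@[10:8]=0x3 ⇒ $3
  imm@[7:0]=0xb1 ⇒ 177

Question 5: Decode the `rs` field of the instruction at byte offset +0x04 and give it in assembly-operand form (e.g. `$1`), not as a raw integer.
@+04  little-endian(00 39) = 0x3900
  op=0x3900>>11=0x7 ⇒ shl (RR)
  rd@[10:8]=0x1 ⇒ $1
  rs@[7:5]=0x0 ⇒ $0

$0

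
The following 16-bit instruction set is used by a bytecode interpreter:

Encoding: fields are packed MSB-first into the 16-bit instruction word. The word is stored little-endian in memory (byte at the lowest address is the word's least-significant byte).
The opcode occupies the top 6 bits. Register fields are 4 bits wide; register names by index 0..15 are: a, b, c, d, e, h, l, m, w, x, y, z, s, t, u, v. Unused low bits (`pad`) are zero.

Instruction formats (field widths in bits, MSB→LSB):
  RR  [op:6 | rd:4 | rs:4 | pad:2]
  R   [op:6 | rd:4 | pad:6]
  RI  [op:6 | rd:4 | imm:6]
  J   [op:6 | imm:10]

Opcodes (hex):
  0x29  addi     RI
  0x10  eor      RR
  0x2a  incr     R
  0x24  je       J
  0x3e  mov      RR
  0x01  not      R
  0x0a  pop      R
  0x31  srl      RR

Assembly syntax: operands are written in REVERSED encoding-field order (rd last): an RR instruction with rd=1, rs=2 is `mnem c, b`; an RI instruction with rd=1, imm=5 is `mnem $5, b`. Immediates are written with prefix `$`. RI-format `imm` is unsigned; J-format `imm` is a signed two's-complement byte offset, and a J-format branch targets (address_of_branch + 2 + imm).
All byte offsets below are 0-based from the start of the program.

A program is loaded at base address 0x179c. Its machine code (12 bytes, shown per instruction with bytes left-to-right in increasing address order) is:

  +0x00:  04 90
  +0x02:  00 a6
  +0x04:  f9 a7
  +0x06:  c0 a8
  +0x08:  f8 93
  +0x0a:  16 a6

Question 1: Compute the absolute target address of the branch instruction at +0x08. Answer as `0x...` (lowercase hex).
@+08  little-endian(f8 93) = 0x93f8
  opcode bits[15:10]=0x24: je/J
  imm@[9:0]=0x3f8 (s10→-8) ⇒ $-8
  target = base 0x179c + off 0x08 + 2 + imm -8 = 0x179e

0x179e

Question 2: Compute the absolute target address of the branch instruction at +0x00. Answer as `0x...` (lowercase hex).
[00] 04 90 → 0x9004
  opcode bits[15:10]=0x24: je/J
  [9:0] imm=4 = $4
  target = base 0x179c + off 0x00 + 2 + imm 4 = 0x17a2

0x17a2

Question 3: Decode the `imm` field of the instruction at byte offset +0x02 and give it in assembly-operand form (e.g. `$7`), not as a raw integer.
$0

[02] 00 a6 → 0xa600
  op=0xa600>>10=0x29 ⇒ addi (RI)
  [9:6] rd=8 = w
  [5:0] imm=0 = $0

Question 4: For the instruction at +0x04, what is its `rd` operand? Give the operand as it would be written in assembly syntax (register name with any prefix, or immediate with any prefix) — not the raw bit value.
v

+0x04: f9 a7 ⇒ word 0xa7f9 (little)
  opcode bits[15:10]=0x29: addi/RI
  rd@[9:6]=0xf ⇒ v
  imm@[5:0]=0x39 ⇒ $57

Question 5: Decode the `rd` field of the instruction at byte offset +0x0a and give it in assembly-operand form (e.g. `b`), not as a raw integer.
w

[0a] 16 a6 → 0xa616
  opcode bits[15:10]=0x29: addi/RI
  [9:6] rd=8 = w
  [5:0] imm=22 = $22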